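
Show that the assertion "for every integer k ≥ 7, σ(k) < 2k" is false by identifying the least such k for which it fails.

For k = 7, 8, 9, 10, 11 the conclusion holds.
k = 12: σ(12) = 28; 28 ≥ 24.
So k = 12 is the smallest counterexample.

k = 12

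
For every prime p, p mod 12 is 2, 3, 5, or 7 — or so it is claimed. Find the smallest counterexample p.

Check each prime p in order until the claim fails.
The first 4 eligible values, up to p = 7, all satisfy the conclusion.
p = 11: 11 mod 12 = 11 — not in {2, 3, 5, 7}.
Hence p = 11 is a counterexample.

p = 11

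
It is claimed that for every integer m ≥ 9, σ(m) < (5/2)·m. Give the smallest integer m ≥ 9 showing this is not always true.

The first 15 eligible values, up to m = 23, all satisfy the conclusion.
m = 24: σ(24) = 60; 60 ≥ 60.
Hence m = 24 is a counterexample.

m = 24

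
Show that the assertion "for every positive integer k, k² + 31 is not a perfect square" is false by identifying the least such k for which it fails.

k = 15

We need the least positive integer k for which k² + 31 is a perfect square.
For k = 1, 2, 3, 4, …, 12, 13, 14 the conclusion holds.
k = 15: 15² + 31 = 256 = 16², a perfect square.
So k = 15 is the smallest counterexample.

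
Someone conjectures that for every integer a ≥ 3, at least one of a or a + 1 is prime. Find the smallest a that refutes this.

a = 8

Check each integer a ≥ 3 in order until a, a + 1 are both composite.
For a = 3, 4, 5, 6, 7 the conclusion holds.
a = 8: 8 = 2 × 4; 9 = 3 × 3 — both composite.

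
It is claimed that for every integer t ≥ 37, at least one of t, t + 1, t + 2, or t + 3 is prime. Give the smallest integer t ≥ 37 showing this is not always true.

t = 48

Check each integer t ≥ 37 in order until t, t + 1, t + 2, t + 3 are all composite.
For t = 37, 38, 39, 40, …, 45, 46, 47 the conclusion holds.
t = 48: 48 = 2 × 24; 49 = 7 × 7; 50 = 2 × 25; 51 = 3 × 17 — all composite.
Thus t = 48 disproves the claim, and no smaller t works.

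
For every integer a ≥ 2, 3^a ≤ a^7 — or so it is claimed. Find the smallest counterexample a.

a = 19

A counterexample is any integer a ≥ 2 such that 3^a > a^7; we check each in order.
For a = 2, 3, 4, 5, …, 16, 17, 18 the conclusion holds.
a = 19: 3^a = 1162261467 and a^7 = 893871739, so 1162261467 > 893871739.
Hence a = 19 is a counterexample.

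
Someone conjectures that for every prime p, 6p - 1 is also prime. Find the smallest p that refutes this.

We need the least prime p for which 6p - 1 is not prime.
For p = 2, 3, 5, 7 the conclusion holds.
p = 11: 6p - 1 = 65 = 5 × 13, not prime.
Hence p = 11 is a counterexample.

p = 11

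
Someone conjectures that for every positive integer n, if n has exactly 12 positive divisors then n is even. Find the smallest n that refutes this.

For n = 60, 72, 84, 90, …, 294, 306, 308 the conclusion holds.
n = 315: divisors of 315: 12 divisors; 315 is odd.

n = 315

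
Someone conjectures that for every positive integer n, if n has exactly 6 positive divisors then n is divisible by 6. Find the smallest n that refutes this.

n = 20

We need the least positive integer n for which n has exactly 6 positive divisors but n is not divisible by 6.
n = 12: τ(12) = 6; 12 mod 6 = 0.
n = 18: τ(18) = 6; 18 mod 6 = 0.
n = 20: τ(20) = 6; 20 mod 6 = 2.
Hence n = 20 is a counterexample.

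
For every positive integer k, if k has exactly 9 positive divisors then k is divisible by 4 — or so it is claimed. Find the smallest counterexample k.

k = 36: τ(36) = 9; 36 mod 4 = 0.
k = 100: τ(100) = 9; 100 mod 4 = 0.
k = 196: τ(196) = 9; 196 mod 4 = 0.
k = 225: τ(225) = 9; 225 mod 4 = 1.

k = 225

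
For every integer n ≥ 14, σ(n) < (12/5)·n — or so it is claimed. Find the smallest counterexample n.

n = 24

For n = 14, 15, 16, 17, 18, 19, 20, 21, 22, 23 the conclusion holds.
n = 24: σ(24) = 60; 60 ≥ 288/5.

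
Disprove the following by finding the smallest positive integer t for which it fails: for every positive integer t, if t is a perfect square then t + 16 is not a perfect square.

t = 1: 1 + 16 = 17, not a perfect square.
t = 4: 4 + 16 = 20, not a perfect square.
t = 9: 9 = 3² and 9 + 16 = 25 = 5².

t = 9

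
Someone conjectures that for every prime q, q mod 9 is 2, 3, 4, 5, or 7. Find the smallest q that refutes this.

For q = 2, 3, 5, 7, 11, 13 the conclusion holds.
q = 17: 17 mod 9 = 8 — not in {2, 3, 4, 5, 7}.
So q = 17 is the smallest counterexample.

q = 17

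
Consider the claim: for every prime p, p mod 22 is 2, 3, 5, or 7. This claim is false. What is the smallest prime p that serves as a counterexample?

p = 11

Check each prime p in order until the claim fails.
p = 2: 2 mod 22 = 2.
p = 3: 3 mod 22 = 3.
p = 5: 5 mod 22 = 5.
p = 7: 7 mod 22 = 7.
p = 11: 11 mod 22 = 11 — not in {2, 3, 5, 7}.
Thus p = 11 disproves the claim, and no smaller p works.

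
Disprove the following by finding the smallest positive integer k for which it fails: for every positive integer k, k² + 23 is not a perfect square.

We need the least positive integer k for which k² + 23 is a perfect square.
For k = 1, 2, 3, 4, 5, 6, 7, 8, 9, 10 the conclusion holds.
k = 11: 11² + 23 = 144 = 12², a perfect square.
Thus k = 11 disproves the claim, and no smaller k works.

k = 11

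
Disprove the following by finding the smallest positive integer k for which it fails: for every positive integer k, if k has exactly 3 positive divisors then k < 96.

k = 121

For k = 4, 9, 25, 49 the conclusion holds.
k = 121: τ(121) = 3; 121 ≥ 96.
Thus k = 121 disproves the claim, and no smaller k works.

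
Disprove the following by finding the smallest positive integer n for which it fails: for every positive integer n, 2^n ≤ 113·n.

n = 11

A counterexample is any positive integer n such that 2^n > 113·n; we check each in order.
For n = 1, 2, 3, 4, 5, 6, 7, 8, 9, 10 the conclusion holds.
n = 11: 2^n = 2048 and 113·n = 1243, so 2048 > 1243.
Thus n = 11 disproves the claim, and no smaller n works.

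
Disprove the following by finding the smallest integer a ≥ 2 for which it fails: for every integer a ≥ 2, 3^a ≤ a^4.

a = 8

a = 2: 3^a = 9 and a^4 = 16, so 9 ≤ 16.
a = 3: 3^a = 27 and a^4 = 81, so 27 ≤ 81.
a = 4: 3^a = 81 and a^4 = 256, so 81 ≤ 256.
a = 5: 3^a = 243 and a^4 = 625, so 243 ≤ 625.
a = 6: 3^a = 729 and a^4 = 1296, so 729 ≤ 1296.
a = 7: 3^a = 2187 and a^4 = 2401, so 2187 ≤ 2401.
a = 8: 3^a = 6561 and a^4 = 4096, so 6561 > 4096.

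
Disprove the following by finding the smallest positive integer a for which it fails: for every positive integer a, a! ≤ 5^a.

Check each positive integer a in order until a! > 5^a.
The first 11 eligible values, up to a = 11, all satisfy the conclusion.
a = 12: a! = 479001600 and 5^a = 244140625, so 479001600 > 244140625.
Thus a = 12 disproves the claim, and no smaller a works.

a = 12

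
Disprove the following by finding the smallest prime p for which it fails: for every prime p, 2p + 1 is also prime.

Check each prime p in order until 2p + 1 is not prime.
For p = 2, 3, 5 the conclusion holds.
p = 7: 2p + 1 = 15 = 3 × 5, not prime.

p = 7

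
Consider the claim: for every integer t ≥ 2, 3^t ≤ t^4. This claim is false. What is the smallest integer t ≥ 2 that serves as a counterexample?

A counterexample is any integer t ≥ 2 such that 3^t > t^4; we check each in order.
For t = 2, 3, 4, 5, 6, 7 the conclusion holds.
t = 8: 3^t = 6561 and t^4 = 4096, so 6561 > 4096.
So t = 8 is the smallest counterexample.

t = 8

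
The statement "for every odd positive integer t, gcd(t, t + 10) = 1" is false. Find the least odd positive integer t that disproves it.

Check each odd positive integer t in order until gcd(t, t + 10) > 1.
For t = 1, 3 the conclusion holds.
t = 5: gcd(5, 15) = 5.
So t = 5 is the smallest counterexample.

t = 5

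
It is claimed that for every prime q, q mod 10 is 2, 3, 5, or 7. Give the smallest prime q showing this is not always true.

A counterexample is any prime q such that the claim fails; we check each in order.
The first 4 eligible values, up to q = 7, all satisfy the conclusion.
q = 11: 11 mod 10 = 1 — not in {2, 3, 5, 7}.
So q = 11 is the smallest counterexample.

q = 11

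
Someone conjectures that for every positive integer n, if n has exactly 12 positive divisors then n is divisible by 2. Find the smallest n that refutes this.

n = 315

Check each positive integer n in order until n has exactly 12 positive divisors but n is not divisible by 2.
For n = 60, 72, 84, 90, …, 294, 306, 308 the conclusion holds.
n = 315: τ(315) = 12; 315 mod 2 = 1.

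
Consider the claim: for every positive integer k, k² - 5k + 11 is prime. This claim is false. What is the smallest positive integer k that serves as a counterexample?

We need the least positive integer k for which k² - 5k + 11 is not prime.
k = 1: k² - 5k + 11 = 7, prime.
k = 2: k² - 5k + 11 = 5, prime.
k = 3: k² - 5k + 11 = 5, prime.
k = 4: k² - 5k + 11 = 7, prime.
k = 5: k² - 5k + 11 = 11, prime.
k = 6: k² - 5k + 11 = 17, prime.
k = 7: k² - 5k + 11 = 25 = 5 × 5, composite.

k = 7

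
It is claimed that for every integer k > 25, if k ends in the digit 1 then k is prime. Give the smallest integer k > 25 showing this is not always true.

k = 51

Check each integer k > 25 in order until k ends in the digit 1 but k is not prime.
k = 31: 31 ends in 1 and is prime.
k = 41: 41 ends in 1 and is prime.
k = 51: 51 ends in 1; 51 = 3 × 17, composite.
So k = 51 is the smallest counterexample.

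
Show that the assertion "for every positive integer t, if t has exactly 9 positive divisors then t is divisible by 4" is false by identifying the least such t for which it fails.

t = 225

For t = 36, 100, 196 the conclusion holds.
t = 225: τ(225) = 9; 225 mod 4 = 1.
So t = 225 is the smallest counterexample.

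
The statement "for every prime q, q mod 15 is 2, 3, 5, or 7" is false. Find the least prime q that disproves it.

q = 11

A counterexample is any prime q such that the claim fails; we check each in order.
The first 4 eligible values, up to q = 7, all satisfy the conclusion.
q = 11: 11 mod 15 = 11 — not in {2, 3, 5, 7}.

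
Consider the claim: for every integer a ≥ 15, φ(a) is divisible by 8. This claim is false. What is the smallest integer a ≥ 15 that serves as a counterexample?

A counterexample is any integer a ≥ 15 such that φ(a) is not divisible by 8; we check each in order.
a = 15: φ(15) = 8; 8 mod 8 = 0.
a = 16: φ(16) = 8; 8 mod 8 = 0.
a = 17: φ(17) = 16; 16 mod 8 = 0.
a = 18: φ(18) = 6; 6 mod 8 = 6.
Thus a = 18 disproves the claim, and no smaller a works.

a = 18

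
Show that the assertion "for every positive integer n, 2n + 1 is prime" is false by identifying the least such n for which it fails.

n = 4

For n = 1, 2, 3 the conclusion holds.
n = 4: 2n + 1 = 9 = 3 × 3, composite.
Thus n = 4 disproves the claim, and no smaller n works.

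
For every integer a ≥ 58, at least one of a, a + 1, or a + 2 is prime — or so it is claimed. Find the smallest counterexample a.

a = 62

A counterexample is any integer a ≥ 58 such that a, a + 1, a + 2 are all composite; we check each in order.
The first 4 eligible values, up to a = 61, all satisfy the conclusion.
a = 62: 62 = 2 × 31; 63 = 3 × 21; 64 = 2 × 32 — all composite.
Hence a = 62 is a counterexample.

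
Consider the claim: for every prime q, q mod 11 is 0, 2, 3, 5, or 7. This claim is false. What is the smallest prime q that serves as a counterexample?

q = 17

Check each prime q in order until the claim fails.
For q = 2, 3, 5, 7, 11, 13 the conclusion holds.
q = 17: 17 mod 11 = 6 — not in {0, 2, 3, 5, 7}.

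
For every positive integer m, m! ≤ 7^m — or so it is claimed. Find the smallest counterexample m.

Check each positive integer m in order until m! > 7^m.
For m = 1, 2, 3, 4, …, 14, 15, 16 the conclusion holds.
m = 17: m! = 355687428096000 and 7^m = 232630513987207, so 355687428096000 > 232630513987207.

m = 17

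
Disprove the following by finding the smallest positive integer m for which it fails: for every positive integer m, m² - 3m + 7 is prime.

A counterexample is any positive integer m such that m² - 3m + 7 is not prime; we check each in order.
m = 1: m² - 3m + 7 = 5, prime.
m = 2: m² - 3m + 7 = 5, prime.
m = 3: m² - 3m + 7 = 7, prime.
m = 4: m² - 3m + 7 = 11, prime.
m = 5: m² - 3m + 7 = 17, prime.
m = 6: m² - 3m + 7 = 25 = 5 × 5, composite.
Hence m = 6 is a counterexample.

m = 6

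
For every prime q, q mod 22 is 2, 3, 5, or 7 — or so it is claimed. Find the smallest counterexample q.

q = 11

For q = 2, 3, 5, 7 the conclusion holds.
q = 11: 11 mod 22 = 11 — not in {2, 3, 5, 7}.
So q = 11 is the smallest counterexample.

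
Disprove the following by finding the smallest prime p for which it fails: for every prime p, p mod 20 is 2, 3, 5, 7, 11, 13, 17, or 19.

p = 29

Check each prime p in order until the claim fails.
For p = 2, 3, 5, 7, 11, 13, 17, 19, 23 the conclusion holds.
p = 29: 29 mod 20 = 9 — not in {2, 3, 5, 7, 11, 13, 17, 19}.
Hence p = 29 is a counterexample.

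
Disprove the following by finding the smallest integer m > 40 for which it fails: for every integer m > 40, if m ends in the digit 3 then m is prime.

m = 63

Check each integer m > 40 in order until m ends in the digit 3 but m is not prime.
m = 43: 43 ends in 3 and is prime.
m = 53: 53 ends in 3 and is prime.
m = 63: 63 ends in 3; 63 = 3 × 21, composite.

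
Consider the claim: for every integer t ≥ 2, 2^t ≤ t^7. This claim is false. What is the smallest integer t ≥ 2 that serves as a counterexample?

t = 37

The first 35 eligible values, up to t = 36, all satisfy the conclusion.
t = 37: 2^t = 137438953472 and t^7 = 94931877133, so 137438953472 > 94931877133.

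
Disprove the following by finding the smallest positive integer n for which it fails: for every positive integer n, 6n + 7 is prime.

n = 3

We need the least positive integer n for which 6n + 7 is not prime.
n = 1: 6n + 7 = 13, prime.
n = 2: 6n + 7 = 19, prime.
n = 3: 6n + 7 = 25 = 5 × 5, composite.
So n = 3 is the smallest counterexample.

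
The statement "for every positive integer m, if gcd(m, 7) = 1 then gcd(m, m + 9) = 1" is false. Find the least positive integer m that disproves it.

Check each positive integer m in order until gcd(m, 7) = 1 but gcd(m, m + 9) > 1.
For m = 1, 2 the conclusion holds.
m = 3: gcd(3, 12) = 3.
Hence m = 3 is a counterexample.

m = 3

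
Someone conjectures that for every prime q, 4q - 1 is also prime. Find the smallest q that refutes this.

q = 2: 4q - 1 = 7, prime.
q = 3: 4q - 1 = 11, prime.
q = 5: 4q - 1 = 19, prime.
q = 7: 4q - 1 = 27 = 3 × 9, not prime.
Hence q = 7 is a counterexample.

q = 7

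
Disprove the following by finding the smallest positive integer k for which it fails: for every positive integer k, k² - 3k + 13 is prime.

For k = 1, 2, 3, 4, …, 9, 10, 11 the conclusion holds.
k = 12: k² - 3k + 13 = 121 = 11 × 11, composite.
Thus k = 12 disproves the claim, and no smaller k works.

k = 12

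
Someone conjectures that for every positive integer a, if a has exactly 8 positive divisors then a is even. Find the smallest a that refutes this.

a = 105

A counterexample is any positive integer a such that a has exactly 8 positive divisors but a is odd; we check each in order.
For a = 24, 30, 40, 42, …, 88, 102, 104 the conclusion holds.
a = 105: divisors of 105: 1, 3, 5, 7, 15, 21, 35, 105; 105 is odd.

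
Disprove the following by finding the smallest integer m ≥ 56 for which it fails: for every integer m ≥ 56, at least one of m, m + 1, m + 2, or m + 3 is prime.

We need the least integer m ≥ 56 for which m, m + 1, m + 2, m + 3 are all composite.
m = 56: 59 is prime.
m = 57: 59 is prime.
m = 58: 59 is prime.
m = 59: 59 is prime.
m = 60: 61 is prime.
m = 61: 61 is prime.
m = 62: 62 = 2 × 31; 63 = 3 × 21; 64 = 2 × 32; 65 = 5 × 13 — all composite.

m = 62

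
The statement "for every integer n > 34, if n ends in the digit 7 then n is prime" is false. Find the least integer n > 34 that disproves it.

n = 57

For n = 37, 47 the conclusion holds.
n = 57: 57 ends in 7; 57 = 3 × 19, composite.
Hence n = 57 is a counterexample.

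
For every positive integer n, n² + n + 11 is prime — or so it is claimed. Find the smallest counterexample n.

Check each positive integer n in order until n² + n + 11 is not prime.
The first 9 eligible values, up to n = 9, all satisfy the conclusion.
n = 10: n² + n + 11 = 121 = 11 × 11, composite.
So n = 10 is the smallest counterexample.

n = 10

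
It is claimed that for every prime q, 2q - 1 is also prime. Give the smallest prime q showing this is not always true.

q = 5

A counterexample is any prime q such that 2q - 1 is not prime; we check each in order.
For q = 2, 3 the conclusion holds.
q = 5: 2q - 1 = 9 = 3 × 3, not prime.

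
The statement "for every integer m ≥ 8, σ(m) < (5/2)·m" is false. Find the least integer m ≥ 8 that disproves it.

m = 24

We need the least integer m ≥ 8 for which the claim fails.
For m = 8, 9, 10, 11, …, 21, 22, 23 the conclusion holds.
m = 24: σ(24) = 60; 60 ≥ 60.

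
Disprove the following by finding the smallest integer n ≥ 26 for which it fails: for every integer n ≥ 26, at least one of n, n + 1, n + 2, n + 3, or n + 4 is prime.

Check each integer n ≥ 26 in order until n, n + 1, n + 2, n + 3, n + 4 are all composite.
The first 6 eligible values, up to n = 31, all satisfy the conclusion.
n = 32: 32 = 2 × 16; 33 = 3 × 11; 34 = 2 × 17; 35 = 5 × 7; 36 = 2 × 18 — all composite.

n = 32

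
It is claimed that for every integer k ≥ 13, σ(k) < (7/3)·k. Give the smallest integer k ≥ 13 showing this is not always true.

A counterexample is any integer k ≥ 13 such that the claim fails; we check each in order.
For k = 13, 14, 15, 16, …, 21, 22, 23 the conclusion holds.
k = 24: σ(24) = 60; 60 ≥ 56.

k = 24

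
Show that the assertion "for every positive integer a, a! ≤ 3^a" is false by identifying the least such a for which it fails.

a = 7

For a = 1, 2, 3, 4, 5, 6 the conclusion holds.
a = 7: a! = 5040 and 3^a = 2187, so 5040 > 2187.
Hence a = 7 is a counterexample.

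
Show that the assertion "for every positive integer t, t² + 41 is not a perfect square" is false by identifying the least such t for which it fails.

We need the least positive integer t for which t² + 41 is a perfect square.
For t = 1, 2, 3, 4, …, 17, 18, 19 the conclusion holds.
t = 20: 20² + 41 = 441 = 21², a perfect square.

t = 20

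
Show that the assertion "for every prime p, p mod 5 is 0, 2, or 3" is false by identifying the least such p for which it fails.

p = 11

Check each prime p in order until the claim fails.
The first 4 eligible values, up to p = 7, all satisfy the conclusion.
p = 11: 11 mod 5 = 1 — not in {0, 2, 3}.
Hence p = 11 is a counterexample.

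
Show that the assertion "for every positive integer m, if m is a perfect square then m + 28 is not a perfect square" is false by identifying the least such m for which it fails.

For m = 1, 4, 9, 16, 25 the conclusion holds.
m = 36: 36 = 6² and 36 + 28 = 64 = 8².

m = 36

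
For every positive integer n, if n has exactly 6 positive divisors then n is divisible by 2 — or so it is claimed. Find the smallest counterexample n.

n = 45

We need the least positive integer n for which n has exactly 6 positive divisors but n is not divisible by 2.
The first 6 eligible values, up to n = 44, all satisfy the conclusion.
n = 45: τ(45) = 6; 45 mod 2 = 1.
Hence n = 45 is a counterexample.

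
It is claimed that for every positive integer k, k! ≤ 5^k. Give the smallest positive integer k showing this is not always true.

k = 12

We need the least positive integer k for which k! > 5^k.
For k = 1, 2, 3, 4, …, 9, 10, 11 the conclusion holds.
k = 12: k! = 479001600 and 5^k = 244140625, so 479001600 > 244140625.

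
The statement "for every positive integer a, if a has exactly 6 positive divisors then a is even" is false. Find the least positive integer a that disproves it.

We need the least positive integer a for which a has exactly 6 positive divisors but a is odd.
a = 12: divisors of 12: 1, 2, 3, 4, 6, 12; 12 is even.
a = 18: divisors of 18: 1, 2, 3, 6, 9, 18; 18 is even.
a = 20: divisors of 20: 1, 2, 4, 5, 10, 20; 20 is even.
a = 28: divisors of 28: 1, 2, 4, 7, 14, 28; 28 is even.
a = 32: divisors of 32: 1, 2, 4, 8, 16, 32; 32 is even.
a = 44: divisors of 44: 1, 2, 4, 11, 22, 44; 44 is even.
a = 45: divisors of 45: 1, 3, 5, 9, 15, 45; 45 is odd.

a = 45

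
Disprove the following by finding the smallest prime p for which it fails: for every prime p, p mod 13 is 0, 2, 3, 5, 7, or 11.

Check each prime p in order until the claim fails.
The first 6 eligible values, up to p = 13, all satisfy the conclusion.
p = 17: 17 mod 13 = 4 — not in {0, 2, 3, 5, 7, 11}.
So p = 17 is the smallest counterexample.

p = 17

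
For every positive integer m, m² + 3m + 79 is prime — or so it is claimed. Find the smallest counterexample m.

m = 5

For m = 1, 2, 3, 4 the conclusion holds.
m = 5: m² + 3m + 79 = 119 = 7 × 17, composite.
So m = 5 is the smallest counterexample.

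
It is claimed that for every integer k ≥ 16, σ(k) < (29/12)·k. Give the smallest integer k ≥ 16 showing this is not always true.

The first 8 eligible values, up to k = 23, all satisfy the conclusion.
k = 24: σ(24) = 60; 60 ≥ 58.
So k = 24 is the smallest counterexample.

k = 24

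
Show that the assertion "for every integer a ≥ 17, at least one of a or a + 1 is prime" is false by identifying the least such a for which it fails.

a = 20

Check each integer a ≥ 17 in order until a, a + 1 are both composite.
a = 17: 17 is prime.
a = 18: 19 is prime.
a = 19: 19 is prime.
a = 20: 20 = 2 × 10; 21 = 3 × 7 — both composite.
So a = 20 is the smallest counterexample.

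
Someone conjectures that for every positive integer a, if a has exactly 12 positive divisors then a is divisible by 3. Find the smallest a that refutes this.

A counterexample is any positive integer a such that a has exactly 12 positive divisors but a is not divisible by 3; we check each in order.
The first 8 eligible values, up to a = 132, all satisfy the conclusion.
a = 140: τ(140) = 12; 140 mod 3 = 2.
Hence a = 140 is a counterexample.

a = 140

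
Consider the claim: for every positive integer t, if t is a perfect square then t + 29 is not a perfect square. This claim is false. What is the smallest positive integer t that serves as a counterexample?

A counterexample is any positive integer t such that t is a perfect square but t + 29 is a perfect square; we check each in order.
For t = 1, 4, 9, 16, …, 121, 144, 169 the conclusion holds.
t = 196: 196 = 14² and 196 + 29 = 225 = 15².
Thus t = 196 disproves the claim, and no smaller t works.

t = 196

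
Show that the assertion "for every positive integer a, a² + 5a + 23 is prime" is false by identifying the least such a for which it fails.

We need the least positive integer a for which a² + 5a + 23 is not prime.
For a = 1, 2, 3, 4, …, 11, 12, 13 the conclusion holds.
a = 14: a² + 5a + 23 = 289 = 17 × 17, composite.
So a = 14 is the smallest counterexample.

a = 14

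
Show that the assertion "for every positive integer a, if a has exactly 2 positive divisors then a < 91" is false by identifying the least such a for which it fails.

a = 97

A counterexample is any positive integer a such that a has exactly 2 positive divisors but the claim fails; we check each in order.
For a = 2, 3, 5, 7, …, 79, 83, 89 the conclusion holds.
a = 97: τ(97) = 2; 97 ≥ 91.
So a = 97 is the smallest counterexample.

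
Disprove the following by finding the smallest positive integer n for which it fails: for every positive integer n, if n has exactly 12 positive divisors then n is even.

We need the least positive integer n for which n has exactly 12 positive divisors but n is odd.
For n = 60, 72, 84, 90, …, 294, 306, 308 the conclusion holds.
n = 315: divisors of 315: 12 divisors; 315 is odd.
So n = 315 is the smallest counterexample.

n = 315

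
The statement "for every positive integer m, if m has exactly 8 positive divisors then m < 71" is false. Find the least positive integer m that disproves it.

m = 78

A counterexample is any positive integer m such that m has exactly 8 positive divisors but the claim fails; we check each in order.
For m = 24, 30, 40, 42, 54, 56, 66, 70 the conclusion holds.
m = 78: τ(78) = 8; 78 ≥ 71.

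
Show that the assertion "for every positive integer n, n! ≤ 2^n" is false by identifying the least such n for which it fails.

n = 4

We need the least positive integer n for which n! > 2^n.
n = 1: n! = 1 and 2^n = 2, so 1 ≤ 2.
n = 2: n! = 2 and 2^n = 4, so 2 ≤ 4.
n = 3: n! = 6 and 2^n = 8, so 6 ≤ 8.
n = 4: n! = 24 and 2^n = 16, so 24 > 16.
Thus n = 4 disproves the claim, and no smaller n works.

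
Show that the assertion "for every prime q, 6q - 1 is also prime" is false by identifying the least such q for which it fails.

A counterexample is any prime q such that 6q - 1 is not prime; we check each in order.
The first 4 eligible values, up to q = 7, all satisfy the conclusion.
q = 11: 6q - 1 = 65 = 5 × 13, not prime.
Thus q = 11 disproves the claim, and no smaller q works.

q = 11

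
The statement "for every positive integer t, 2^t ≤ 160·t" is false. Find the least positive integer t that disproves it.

We need the least positive integer t for which 2^t > 160·t.
For t = 1, 2, 3, 4, 5, 6, 7, 8, 9, 10 the conclusion holds.
t = 11: 2^t = 2048 and 160·t = 1760, so 2048 > 1760.
Thus t = 11 disproves the claim, and no smaller t works.

t = 11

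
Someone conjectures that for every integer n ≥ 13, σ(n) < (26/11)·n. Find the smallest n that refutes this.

The first 11 eligible values, up to n = 23, all satisfy the conclusion.
n = 24: σ(24) = 60; 60 ≥ 624/11.

n = 24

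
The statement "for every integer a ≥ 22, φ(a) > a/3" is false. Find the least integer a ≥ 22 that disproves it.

A counterexample is any integer a ≥ 22 such that the claim fails; we check each in order.
For a = 22, 23 the conclusion holds.
a = 24: φ(24) = 8 and 24/3 = 8, so φ(24) ≤ 24/3.
So a = 24 is the smallest counterexample.

a = 24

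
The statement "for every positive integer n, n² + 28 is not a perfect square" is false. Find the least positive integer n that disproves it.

n = 6

n = 1: 1² + 28 = 29, not a perfect square.
n = 2: 2² + 28 = 32, not a perfect square.
n = 3: 3² + 28 = 37, not a perfect square.
n = 4: 4² + 28 = 44, not a perfect square.
n = 5: 5² + 28 = 53, not a perfect square.
n = 6: 6² + 28 = 64 = 8², a perfect square.
So n = 6 is the smallest counterexample.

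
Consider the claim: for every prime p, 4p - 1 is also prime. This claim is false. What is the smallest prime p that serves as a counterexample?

p = 7

A counterexample is any prime p such that 4p - 1 is not prime; we check each in order.
p = 2: 4p - 1 = 7, prime.
p = 3: 4p - 1 = 11, prime.
p = 5: 4p - 1 = 19, prime.
p = 7: 4p - 1 = 27 = 3 × 9, not prime.
Hence p = 7 is a counterexample.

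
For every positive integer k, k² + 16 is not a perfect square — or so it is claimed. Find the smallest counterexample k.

A counterexample is any positive integer k such that k² + 16 is a perfect square; we check each in order.
k = 1: 1² + 16 = 17, not a perfect square.
k = 2: 2² + 16 = 20, not a perfect square.
k = 3: 3² + 16 = 25 = 5², a perfect square.
So k = 3 is the smallest counterexample.

k = 3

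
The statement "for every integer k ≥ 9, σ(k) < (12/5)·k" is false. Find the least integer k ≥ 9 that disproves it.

Check each integer k ≥ 9 in order until the claim fails.
The first 15 eligible values, up to k = 23, all satisfy the conclusion.
k = 24: σ(24) = 60; 60 ≥ 288/5.

k = 24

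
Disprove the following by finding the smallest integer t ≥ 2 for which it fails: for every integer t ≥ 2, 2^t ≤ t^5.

t = 23

We need the least integer t ≥ 2 for which 2^t > t^5.
The first 21 eligible values, up to t = 22, all satisfy the conclusion.
t = 23: 2^t = 8388608 and t^5 = 6436343, so 8388608 > 6436343.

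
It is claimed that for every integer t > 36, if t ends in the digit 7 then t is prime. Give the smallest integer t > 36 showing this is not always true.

t = 57

Check each integer t > 36 in order until t ends in the digit 7 but t is not prime.
t = 37: 37 ends in 7 and is prime.
t = 47: 47 ends in 7 and is prime.
t = 57: 57 ends in 7; 57 = 3 × 19, composite.
Thus t = 57 disproves the claim, and no smaller t works.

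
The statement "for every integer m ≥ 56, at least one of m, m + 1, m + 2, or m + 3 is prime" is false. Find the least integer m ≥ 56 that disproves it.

m = 62

The first 6 eligible values, up to m = 61, all satisfy the conclusion.
m = 62: 62 = 2 × 31; 63 = 3 × 21; 64 = 2 × 32; 65 = 5 × 13 — all composite.
So m = 62 is the smallest counterexample.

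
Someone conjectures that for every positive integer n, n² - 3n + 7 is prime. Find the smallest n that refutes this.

A counterexample is any positive integer n such that n² - 3n + 7 is not prime; we check each in order.
The first 5 eligible values, up to n = 5, all satisfy the conclusion.
n = 6: n² - 3n + 7 = 25 = 5 × 5, composite.
Thus n = 6 disproves the claim, and no smaller n works.

n = 6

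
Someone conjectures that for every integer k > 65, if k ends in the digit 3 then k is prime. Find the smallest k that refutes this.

k = 73: 73 ends in 3 and is prime.
k = 83: 83 ends in 3 and is prime.
k = 93: 93 ends in 3; 93 = 3 × 31, composite.
Thus k = 93 disproves the claim, and no smaller k works.

k = 93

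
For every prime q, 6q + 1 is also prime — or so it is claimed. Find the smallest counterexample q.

The first 7 eligible values, up to q = 17, all satisfy the conclusion.
q = 19: 6q + 1 = 115 = 5 × 23, not prime.
So q = 19 is the smallest counterexample.

q = 19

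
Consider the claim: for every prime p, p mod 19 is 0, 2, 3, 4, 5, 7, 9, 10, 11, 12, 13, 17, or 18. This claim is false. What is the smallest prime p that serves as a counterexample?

We need the least prime p for which the claim fails.
For p = 2, 3, 5, 7, …, 41, 43, 47 the conclusion holds.
p = 53: 53 mod 19 = 15 — not in {0, 2, 3, 4, 5, 7, 9, 10, 11, 12, 13, 17, 18}.
Hence p = 53 is a counterexample.

p = 53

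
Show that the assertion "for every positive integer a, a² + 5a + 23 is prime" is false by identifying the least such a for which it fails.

a = 14

We need the least positive integer a for which a² + 5a + 23 is not prime.
The first 13 eligible values, up to a = 13, all satisfy the conclusion.
a = 14: a² + 5a + 23 = 289 = 17 × 17, composite.
Hence a = 14 is a counterexample.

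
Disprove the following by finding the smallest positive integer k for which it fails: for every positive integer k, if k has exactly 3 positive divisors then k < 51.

Check each positive integer k in order until k has exactly 3 positive divisors but the claim fails.
For k = 4, 9, 25, 49 the conclusion holds.
k = 121: τ(121) = 3; 121 ≥ 51.
Hence k = 121 is a counterexample.

k = 121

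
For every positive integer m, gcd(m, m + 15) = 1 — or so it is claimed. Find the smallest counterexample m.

m = 3

A counterexample is any positive integer m such that gcd(m, m + 15) > 1; we check each in order.
m = 1: gcd(1, 16) = 1.
m = 2: gcd(2, 17) = 1.
m = 3: gcd(3, 18) = 3.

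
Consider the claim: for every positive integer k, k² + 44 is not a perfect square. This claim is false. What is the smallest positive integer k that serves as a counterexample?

k = 10

For k = 1, 2, 3, 4, 5, 6, 7, 8, 9 the conclusion holds.
k = 10: 10² + 44 = 144 = 12², a perfect square.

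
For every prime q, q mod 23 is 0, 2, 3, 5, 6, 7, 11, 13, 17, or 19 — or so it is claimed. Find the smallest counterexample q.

A counterexample is any prime q such that the claim fails; we check each in order.
The first 10 eligible values, up to q = 29, all satisfy the conclusion.
q = 31: 31 mod 23 = 8 — not in {0, 2, 3, 5, 6, 7, 11, 13, 17, 19}.
Thus q = 31 disproves the claim, and no smaller q works.

q = 31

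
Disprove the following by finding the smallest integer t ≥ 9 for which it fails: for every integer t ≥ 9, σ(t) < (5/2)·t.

t = 24

The first 15 eligible values, up to t = 23, all satisfy the conclusion.
t = 24: σ(24) = 60; 60 ≥ 60.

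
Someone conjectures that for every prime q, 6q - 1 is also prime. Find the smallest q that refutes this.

A counterexample is any prime q such that 6q - 1 is not prime; we check each in order.
The first 4 eligible values, up to q = 7, all satisfy the conclusion.
q = 11: 6q - 1 = 65 = 5 × 13, not prime.
Thus q = 11 disproves the claim, and no smaller q works.

q = 11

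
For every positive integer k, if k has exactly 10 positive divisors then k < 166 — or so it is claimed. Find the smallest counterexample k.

k = 176

We need the least positive integer k for which k has exactly 10 positive divisors but the claim fails.
For k = 48, 80, 112, 162 the conclusion holds.
k = 176: τ(176) = 10; 176 ≥ 166.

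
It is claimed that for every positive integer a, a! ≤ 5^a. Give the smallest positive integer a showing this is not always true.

A counterexample is any positive integer a such that a! > 5^a; we check each in order.
For a = 1, 2, 3, 4, …, 9, 10, 11 the conclusion holds.
a = 12: a! = 479001600 and 5^a = 244140625, so 479001600 > 244140625.
Thus a = 12 disproves the claim, and no smaller a works.

a = 12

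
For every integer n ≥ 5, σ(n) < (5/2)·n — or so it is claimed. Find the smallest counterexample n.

A counterexample is any integer n ≥ 5 such that the claim fails; we check each in order.
The first 19 eligible values, up to n = 23, all satisfy the conclusion.
n = 24: σ(24) = 60; 60 ≥ 60.

n = 24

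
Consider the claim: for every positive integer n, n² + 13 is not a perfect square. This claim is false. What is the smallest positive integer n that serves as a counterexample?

n = 6

Check each positive integer n in order until n² + 13 is a perfect square.
The first 5 eligible values, up to n = 5, all satisfy the conclusion.
n = 6: 6² + 13 = 49 = 7², a perfect square.
Hence n = 6 is a counterexample.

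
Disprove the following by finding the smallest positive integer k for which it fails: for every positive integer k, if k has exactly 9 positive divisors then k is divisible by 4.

k = 225

Check each positive integer k in order until k has exactly 9 positive divisors but k is not divisible by 4.
For k = 36, 100, 196 the conclusion holds.
k = 225: τ(225) = 9; 225 mod 4 = 1.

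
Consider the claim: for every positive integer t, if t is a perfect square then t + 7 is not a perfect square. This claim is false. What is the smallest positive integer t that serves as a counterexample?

We need the least positive integer t for which t is a perfect square but t + 7 is a perfect square.
t = 1: 1 + 7 = 8, not a perfect square.
t = 4: 4 + 7 = 11, not a perfect square.
t = 9: 9 = 3² and 9 + 7 = 16 = 4².

t = 9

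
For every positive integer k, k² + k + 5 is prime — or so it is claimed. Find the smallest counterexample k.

k = 4

We need the least positive integer k for which k² + k + 5 is not prime.
k = 1: k² + k + 5 = 7, prime.
k = 2: k² + k + 5 = 11, prime.
k = 3: k² + k + 5 = 17, prime.
k = 4: k² + k + 5 = 25 = 5 × 5, composite.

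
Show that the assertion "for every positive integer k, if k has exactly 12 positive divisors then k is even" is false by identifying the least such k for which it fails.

A counterexample is any positive integer k such that k has exactly 12 positive divisors but k is odd; we check each in order.
For k = 60, 72, 84, 90, …, 294, 306, 308 the conclusion holds.
k = 315: divisors of 315: 12 divisors; 315 is odd.

k = 315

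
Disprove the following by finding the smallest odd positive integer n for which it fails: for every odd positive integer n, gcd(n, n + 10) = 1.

Check each odd positive integer n in order until gcd(n, n + 10) > 1.
For n = 1, 3 the conclusion holds.
n = 5: gcd(5, 15) = 5.
Hence n = 5 is a counterexample.

n = 5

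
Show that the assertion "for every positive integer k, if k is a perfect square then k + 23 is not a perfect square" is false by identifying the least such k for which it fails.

A counterexample is any positive integer k such that k is a perfect square but k + 23 is a perfect square; we check each in order.
The first 10 eligible values, up to k = 100, all satisfy the conclusion.
k = 121: 121 = 11² and 121 + 23 = 144 = 12².

k = 121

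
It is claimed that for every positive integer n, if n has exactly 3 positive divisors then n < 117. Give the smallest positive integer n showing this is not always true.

A counterexample is any positive integer n such that n has exactly 3 positive divisors but the claim fails; we check each in order.
n = 4: τ(4) = 3; 4 < 117.
n = 9: τ(9) = 3; 9 < 117.
n = 25: τ(25) = 3; 25 < 117.
n = 49: τ(49) = 3; 49 < 117.
n = 121: τ(121) = 3; 121 ≥ 117.
Hence n = 121 is a counterexample.

n = 121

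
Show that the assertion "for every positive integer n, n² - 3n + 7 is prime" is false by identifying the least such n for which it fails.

n = 6

The first 5 eligible values, up to n = 5, all satisfy the conclusion.
n = 6: n² - 3n + 7 = 25 = 5 × 5, composite.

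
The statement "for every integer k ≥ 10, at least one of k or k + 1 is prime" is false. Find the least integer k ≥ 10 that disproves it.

Check each integer k ≥ 10 in order until k, k + 1 are both composite.
For k = 10, 11, 12, 13 the conclusion holds.
k = 14: 14 = 2 × 7; 15 = 3 × 5 — both composite.
Thus k = 14 disproves the claim, and no smaller k works.

k = 14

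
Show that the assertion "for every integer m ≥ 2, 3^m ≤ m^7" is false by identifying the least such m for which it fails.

m = 19

For m = 2, 3, 4, 5, …, 16, 17, 18 the conclusion holds.
m = 19: 3^m = 1162261467 and m^7 = 893871739, so 1162261467 > 893871739.
Hence m = 19 is a counterexample.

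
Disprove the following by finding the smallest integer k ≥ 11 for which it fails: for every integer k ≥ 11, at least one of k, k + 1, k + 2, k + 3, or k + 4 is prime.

k = 24

For k = 11, 12, 13, 14, …, 21, 22, 23 the conclusion holds.
k = 24: 24 = 2 × 12; 25 = 5 × 5; 26 = 2 × 13; 27 = 3 × 9; 28 = 2 × 14 — all composite.
Hence k = 24 is a counterexample.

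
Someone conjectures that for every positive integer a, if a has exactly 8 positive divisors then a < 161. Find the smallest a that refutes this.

a = 165

Check each positive integer a in order until a has exactly 8 positive divisors but the claim fails.
For a = 24, 30, 40, 42, …, 138, 152, 154 the conclusion holds.
a = 165: τ(165) = 8; 165 ≥ 161.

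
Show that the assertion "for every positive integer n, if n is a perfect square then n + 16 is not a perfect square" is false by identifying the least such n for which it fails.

n = 9

For n = 1, 4 the conclusion holds.
n = 9: 9 = 3² and 9 + 16 = 25 = 5².
Hence n = 9 is a counterexample.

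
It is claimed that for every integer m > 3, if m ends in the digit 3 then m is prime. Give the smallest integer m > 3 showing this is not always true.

m = 13: 13 ends in 3 and is prime.
m = 23: 23 ends in 3 and is prime.
m = 33: 33 ends in 3; 33 = 3 × 11, composite.
So m = 33 is the smallest counterexample.

m = 33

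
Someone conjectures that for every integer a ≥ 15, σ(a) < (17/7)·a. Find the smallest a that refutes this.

Check each integer a ≥ 15 in order until the claim fails.
For a = 15, 16, 17, 18, 19, 20, 21, 22, 23 the conclusion holds.
a = 24: σ(24) = 60; 60 ≥ 408/7.
Hence a = 24 is a counterexample.

a = 24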